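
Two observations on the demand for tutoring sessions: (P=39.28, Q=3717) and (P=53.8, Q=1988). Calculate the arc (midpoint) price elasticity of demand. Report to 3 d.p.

ΔQ = 1988 − 3717 = -1729; ΔP = 53.8 − 39.28 = 14.52.
Midpoints: P̄ = 46.54, Q̄ = 2852.5.
ε = (ΔQ/ΔP)(P̄/Q̄) = (-1729/14.52)(46.54/2852.5).

-1.943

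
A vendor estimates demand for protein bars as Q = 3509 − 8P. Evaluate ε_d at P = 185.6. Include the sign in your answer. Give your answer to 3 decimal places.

At P = 185.6, Q = 2024.200.
dQ/dP = −8.
ε = (dQ/dP)(P/Q) = (-8)(185.6/2024.200).

-0.734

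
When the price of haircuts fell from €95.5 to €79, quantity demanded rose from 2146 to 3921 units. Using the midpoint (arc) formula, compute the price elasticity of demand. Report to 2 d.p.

-3.09

ΔQ = 3921 − 2146 = 1775; ΔP = 79 − 95.5 = -16.5.
Midpoints: P̄ = 87.25, Q̄ = 3033.5.
ε = (ΔQ/ΔP)(P̄/Q̄) = (1775/-16.5)(87.25/3033.5).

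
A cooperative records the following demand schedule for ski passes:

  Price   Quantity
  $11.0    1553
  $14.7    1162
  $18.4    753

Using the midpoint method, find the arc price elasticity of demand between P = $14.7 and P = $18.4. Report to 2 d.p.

At P = 14.7, Q = 1162; at P = 18.4, Q = 753.
ΔQ = -409, ΔP = 3.7. Midpoints: P̄ = 16.55, Q̄ = 957.5.
ε = (ΔQ/ΔP)(P̄/Q̄) = (-409/3.7)(16.55/957.5).

-1.91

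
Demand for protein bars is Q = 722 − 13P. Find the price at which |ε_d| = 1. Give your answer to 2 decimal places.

For linear demand Q = a − bP, ε = −bP/(a − bP). |ε| = 1 when bP = a − bP, i.e. P = a/(2b).
P = 722/(2·13) = 722/26 = 27.7692.

27.77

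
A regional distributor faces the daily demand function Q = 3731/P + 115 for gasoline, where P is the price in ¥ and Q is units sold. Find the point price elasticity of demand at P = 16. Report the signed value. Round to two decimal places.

-0.67

At P = 16, Q = 348.188.
dQ/dP = −3731/P² = -14.574.
ε = (dQ/dP)(P/Q) = (-14.574)(16/348.188).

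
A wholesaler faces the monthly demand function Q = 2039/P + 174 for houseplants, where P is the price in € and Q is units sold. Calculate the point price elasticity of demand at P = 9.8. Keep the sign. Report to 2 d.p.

At P = 9.8, Q = 382.061.
dQ/dP = −2039/P² = -21.231.
ε = (dQ/dP)(P/Q) = (-21.231)(9.8/382.061).
|ε| < 1, so demand is inelastic at this price.

-0.54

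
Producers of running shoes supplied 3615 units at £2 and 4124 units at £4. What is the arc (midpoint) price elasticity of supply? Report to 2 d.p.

0.20

ΔQ = 4124 − 3615 = 509; ΔP = 4 − 2 = 2.
Midpoints: P̄ = 3.00, Q̄ = 3869.5.
ε_s = (ΔQ/ΔP)(P̄/Q̄) = (509/2)(3.00/3869.5).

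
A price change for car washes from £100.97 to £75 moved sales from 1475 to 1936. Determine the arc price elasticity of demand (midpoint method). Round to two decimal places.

ΔQ = 1936 − 1475 = 461; ΔP = 75 − 100.97 = -25.97.
Midpoints: P̄ = 87.98, Q̄ = 1705.5.
ε = (ΔQ/ΔP)(P̄/Q̄) = (461/-25.97)(87.98/1705.5).

-0.92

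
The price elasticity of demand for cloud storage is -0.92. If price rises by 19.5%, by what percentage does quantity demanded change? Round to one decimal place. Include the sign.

%ΔQ ≈ ε × %ΔP = (-0.92)(19.5%) = -17.94%.

-17.9%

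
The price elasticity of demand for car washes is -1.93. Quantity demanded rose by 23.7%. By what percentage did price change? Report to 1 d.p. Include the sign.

%ΔP ≈ %ΔQ / ε = (23.7%)/(-1.93) = -12.28%.

-12.3%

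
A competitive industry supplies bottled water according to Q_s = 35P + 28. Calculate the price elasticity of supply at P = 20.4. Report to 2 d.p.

At P = 20.4, Q_s = 742.
dQ_s/dP = 35.
ε_s = (dQ_s/dP)(P/Q_s) = (35)(20.4/742).

0.96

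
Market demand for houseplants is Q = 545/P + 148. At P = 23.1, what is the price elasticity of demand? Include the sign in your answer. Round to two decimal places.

At P = 23.1, Q = 171.593.
dQ/dP = −545/P² = -1.021.
ε = (dQ/dP)(P/Q) = (-1.021)(23.1/171.593).

-0.14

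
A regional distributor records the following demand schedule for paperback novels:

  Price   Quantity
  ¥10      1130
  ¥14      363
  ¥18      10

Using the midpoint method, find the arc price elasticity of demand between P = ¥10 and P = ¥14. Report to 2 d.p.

-3.08

At P = 10, Q = 1130; at P = 14, Q = 363.
ΔQ = -767, ΔP = 4. Midpoints: P̄ = 12.00, Q̄ = 746.5.
ε = (ΔQ/ΔP)(P̄/Q̄) = (-767/4)(12.00/746.5).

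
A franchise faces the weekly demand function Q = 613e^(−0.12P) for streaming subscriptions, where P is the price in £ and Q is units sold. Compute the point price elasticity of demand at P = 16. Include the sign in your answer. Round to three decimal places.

At P = 16, Q = 89.870.
dQ/dP = −0.12·613e^(−0.12P) = −0.12Q = -10.784.
ε = (dQ/dP)(P/Q) = (-10.784)(16/89.870).
|ε| > 1, so demand is elastic at this price.

-1.920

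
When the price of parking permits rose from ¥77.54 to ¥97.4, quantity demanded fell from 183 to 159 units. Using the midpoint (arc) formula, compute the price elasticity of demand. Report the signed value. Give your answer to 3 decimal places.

-0.618

ΔQ = 159 − 183 = -24; ΔP = 97.4 − 77.54 = 19.86.
Midpoints: P̄ = 87.47, Q̄ = 171.0.
ε = (ΔQ/ΔP)(P̄/Q̄) = (-24/19.86)(87.47/171.0).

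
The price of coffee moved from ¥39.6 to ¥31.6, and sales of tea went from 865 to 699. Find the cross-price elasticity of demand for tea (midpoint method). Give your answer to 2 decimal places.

ΔQ_x = 699 − 865 = -166; ΔP_y = 31.6 − 39.6 = -8.
Midpoints: P̄_y = 35.60, Q̄_x = 782.0.
ε_xy = (ΔQ_x/ΔP_y)(P̄_y/Q̄_x) = (-166/-8)(35.60/782.0).

0.94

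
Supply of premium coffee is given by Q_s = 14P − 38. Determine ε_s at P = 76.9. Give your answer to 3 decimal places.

1.037

At P = 76.9, Q_s = 1038.60.
dQ_s/dP = 14.
ε_s = (dQ_s/dP)(P/Q_s) = (14)(76.9/1038.60).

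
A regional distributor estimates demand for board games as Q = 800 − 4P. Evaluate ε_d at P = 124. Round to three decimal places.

-1.632

At P = 124, Q = 304.
dQ/dP = −4.
ε = (dQ/dP)(P/Q) = (-4)(124/304).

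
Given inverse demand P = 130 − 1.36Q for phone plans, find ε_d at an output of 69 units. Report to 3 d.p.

At Q = 69, P = 130 − 1.36(69) = 36.16.
dP/dQ = −1.36, so dQ/dP = 1/(−1.36) = -0.735.
ε = (dQ/dP)(P/Q) = (-0.735)(36.16/69).

-0.385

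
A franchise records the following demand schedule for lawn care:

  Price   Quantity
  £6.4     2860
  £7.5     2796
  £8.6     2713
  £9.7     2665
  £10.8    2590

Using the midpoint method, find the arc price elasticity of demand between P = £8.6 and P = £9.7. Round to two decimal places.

-0.15

At P = 8.6, Q = 2713; at P = 9.7, Q = 2665.
ΔQ = -48, ΔP = 1.1. Midpoints: P̄ = 9.15, Q̄ = 2689.0.
ε = (ΔQ/ΔP)(P̄/Q̄) = (-48/1.1)(9.15/2689.0).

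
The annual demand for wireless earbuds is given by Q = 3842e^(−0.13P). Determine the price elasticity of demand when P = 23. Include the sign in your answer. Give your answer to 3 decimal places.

-2.990

At P = 23, Q = 193.204.
dQ/dP = −0.13·3842e^(−0.13P) = −0.13Q = -25.117.
ε = (dQ/dP)(P/Q) = (-25.117)(23/193.204).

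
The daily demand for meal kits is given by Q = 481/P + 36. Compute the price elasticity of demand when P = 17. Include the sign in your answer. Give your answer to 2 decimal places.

-0.44

At P = 17, Q = 64.294.
dQ/dP = −481/P² = -1.664.
ε = (dQ/dP)(P/Q) = (-1.664)(17/64.294).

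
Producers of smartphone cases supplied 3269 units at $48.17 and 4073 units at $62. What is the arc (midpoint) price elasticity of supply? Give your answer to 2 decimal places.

0.87

ΔQ = 4073 − 3269 = 804; ΔP = 62 − 48.17 = 13.83.
Midpoints: P̄ = 55.09, Q̄ = 3671.0.
ε_s = (ΔQ/ΔP)(P̄/Q̄) = (804/13.83)(55.09/3671.0).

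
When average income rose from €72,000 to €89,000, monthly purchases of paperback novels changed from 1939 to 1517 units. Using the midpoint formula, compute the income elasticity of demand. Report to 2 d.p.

ΔQ = -422, ΔI = 17000. Midpoints: Ī = 80,500, Q̄ = 1728.0.
ε_I = (ΔQ/ΔI)(Ī/Q̄) = (-422/17000)(80500/1728.0).
ε_I < 0, so the good is inferior.

-1.16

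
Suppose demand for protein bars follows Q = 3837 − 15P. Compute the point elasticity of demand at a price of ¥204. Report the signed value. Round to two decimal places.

-3.94

At P = 204, Q = 777.
dQ/dP = −15.
ε = (dQ/dP)(P/Q) = (-15)(204/777).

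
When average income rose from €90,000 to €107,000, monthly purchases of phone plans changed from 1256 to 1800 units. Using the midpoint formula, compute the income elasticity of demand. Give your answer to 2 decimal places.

2.06

ΔQ = 544, ΔI = 17000. Midpoints: Ī = 98,500, Q̄ = 1528.0.
ε_I = (ΔQ/ΔI)(Ī/Q̄) = (544/17000)(98500/1528.0).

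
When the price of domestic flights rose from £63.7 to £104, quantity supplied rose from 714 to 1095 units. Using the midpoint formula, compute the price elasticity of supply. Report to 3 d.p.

0.876

ΔQ = 1095 − 714 = 381; ΔP = 104 − 63.7 = 40.3.
Midpoints: P̄ = 83.85, Q̄ = 904.5.
ε_s = (ΔQ/ΔP)(P̄/Q̄) = (381/40.3)(83.85/904.5).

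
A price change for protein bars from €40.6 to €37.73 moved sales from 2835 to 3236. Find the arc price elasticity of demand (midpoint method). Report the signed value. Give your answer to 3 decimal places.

ΔQ = 3236 − 2835 = 401; ΔP = 37.73 − 40.6 = -2.87.
Midpoints: P̄ = 39.16, Q̄ = 3035.5.
ε = (ΔQ/ΔP)(P̄/Q̄) = (401/-2.87)(39.16/3035.5).

-1.803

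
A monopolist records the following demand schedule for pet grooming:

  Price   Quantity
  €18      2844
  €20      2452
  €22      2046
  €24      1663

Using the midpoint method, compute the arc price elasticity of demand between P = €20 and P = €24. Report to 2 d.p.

-2.11

At P = 20, Q = 2452; at P = 24, Q = 1663.
ΔQ = -789, ΔP = 4. Midpoints: P̄ = 22.00, Q̄ = 2057.5.
ε = (ΔQ/ΔP)(P̄/Q̄) = (-789/4)(22.00/2057.5).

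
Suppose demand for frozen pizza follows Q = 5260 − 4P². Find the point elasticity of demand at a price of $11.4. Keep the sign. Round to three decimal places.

At P = 11.4, Q = 4740.160.
dQ/dP = −8P = -91.200.
ε = (dQ/dP)(P/Q) = (-91.200)(11.4/4740.160).
|ε| < 1, so demand is inelastic at this price.

-0.219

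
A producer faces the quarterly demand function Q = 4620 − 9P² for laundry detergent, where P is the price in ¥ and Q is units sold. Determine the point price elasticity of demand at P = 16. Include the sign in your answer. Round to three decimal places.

-1.990

At P = 16, Q = 2316.
dQ/dP = −18P = -288.
ε = (dQ/dP)(P/Q) = (-288)(16/2316).
|ε| > 1, so demand is elastic at this price.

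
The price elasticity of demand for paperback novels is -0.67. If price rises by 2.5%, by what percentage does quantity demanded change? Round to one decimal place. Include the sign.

-1.7%

%ΔQ ≈ ε × %ΔP = (-0.67)(2.5%) = -1.68%.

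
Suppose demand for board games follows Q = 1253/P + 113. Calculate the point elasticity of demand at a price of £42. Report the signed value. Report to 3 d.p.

At P = 42, Q = 142.833.
dQ/dP = −1253/P² = -0.710.
ε = (dQ/dP)(P/Q) = (-0.710)(42/142.833).

-0.209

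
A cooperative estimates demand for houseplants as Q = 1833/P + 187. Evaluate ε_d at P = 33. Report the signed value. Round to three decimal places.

-0.229

At P = 33, Q = 242.545.
dQ/dP = −1833/P² = -1.683.
ε = (dQ/dP)(P/Q) = (-1.683)(33/242.545).
|ε| < 1, so demand is inelastic at this price.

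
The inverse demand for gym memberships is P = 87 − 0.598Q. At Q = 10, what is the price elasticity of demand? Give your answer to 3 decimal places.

-13.548

At Q = 10, P = 87 − 0.598(10) = 81.02.
dP/dQ = −0.598, so dQ/dP = 1/(−0.598) = -1.672.
ε = (dQ/dP)(P/Q) = (-1.672)(81.02/10).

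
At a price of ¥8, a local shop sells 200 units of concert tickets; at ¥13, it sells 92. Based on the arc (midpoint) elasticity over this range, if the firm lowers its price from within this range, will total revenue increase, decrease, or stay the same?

increase

Arc ε = (-108/5)(10.50/146.0) ≈ -1.553.
|ε| = 1.55 > 1, so demand is elastic. A price cut therefore raises total revenue.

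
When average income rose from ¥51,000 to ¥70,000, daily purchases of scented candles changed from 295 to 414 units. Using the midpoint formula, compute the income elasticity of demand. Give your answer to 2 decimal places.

ΔQ = 119, ΔI = 19000. Midpoints: Ī = 60,500, Q̄ = 354.5.
ε_I = (ΔQ/ΔI)(Ī/Q̄) = (119/19000)(60500/354.5).

1.07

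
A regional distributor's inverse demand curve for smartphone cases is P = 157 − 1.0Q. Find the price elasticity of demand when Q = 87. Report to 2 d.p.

-0.80

At Q = 87, P = 157 − 1.0(87) = 70.00.
dP/dQ = −1.0, so dQ/dP = 1/(−1.0) = -1.000.
ε = (dQ/dP)(P/Q) = (-1.000)(70.00/87).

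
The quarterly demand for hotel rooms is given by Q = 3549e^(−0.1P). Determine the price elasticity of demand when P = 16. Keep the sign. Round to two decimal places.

-1.60

At P = 16, Q = 716.531.
dQ/dP = −0.1·3549e^(−0.1P) = −0.1Q = -71.653.
ε = (dQ/dP)(P/Q) = (-71.653)(16/716.531).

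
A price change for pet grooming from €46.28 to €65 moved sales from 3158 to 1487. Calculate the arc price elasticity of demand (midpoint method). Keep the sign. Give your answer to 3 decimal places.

ΔQ = 1487 − 3158 = -1671; ΔP = 65 − 46.28 = 18.72.
Midpoints: P̄ = 55.64, Q̄ = 2322.5.
ε = (ΔQ/ΔP)(P̄/Q̄) = (-1671/18.72)(55.64/2322.5).

-2.138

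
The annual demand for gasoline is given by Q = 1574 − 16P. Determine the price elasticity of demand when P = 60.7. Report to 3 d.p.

At P = 60.7, Q = 602.800.
dQ/dP = −16.
ε = (dQ/dP)(P/Q) = (-16)(60.7/602.800).

-1.611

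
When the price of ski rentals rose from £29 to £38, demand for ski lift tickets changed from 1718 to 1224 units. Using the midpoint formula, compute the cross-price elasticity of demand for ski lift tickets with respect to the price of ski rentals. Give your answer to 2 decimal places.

-1.25

ΔQ_x = 1224 − 1718 = -494; ΔP_y = 38 − 29 = 9.
Midpoints: P̄_y = 33.50, Q̄_x = 1471.0.
ε_xy = (ΔQ_x/ΔP_y)(P̄_y/Q̄_x) = (-494/9)(33.50/1471.0).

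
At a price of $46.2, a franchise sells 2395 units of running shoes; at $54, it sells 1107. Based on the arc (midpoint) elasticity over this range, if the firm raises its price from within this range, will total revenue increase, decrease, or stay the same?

decrease

Arc ε = (-1288/7.8)(50.10/1751.0) ≈ -4.725.
|ε| = 4.72 > 1, so demand is elastic. A price rise therefore reduces total revenue.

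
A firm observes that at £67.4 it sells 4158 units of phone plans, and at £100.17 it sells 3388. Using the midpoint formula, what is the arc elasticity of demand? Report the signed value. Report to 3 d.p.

ΔQ = 3388 − 4158 = -770; ΔP = 100.17 − 67.4 = 32.77.
Midpoints: P̄ = 83.78, Q̄ = 3773.0.
ε = (ΔQ/ΔP)(P̄/Q̄) = (-770/32.77)(83.78/3773.0).

-0.522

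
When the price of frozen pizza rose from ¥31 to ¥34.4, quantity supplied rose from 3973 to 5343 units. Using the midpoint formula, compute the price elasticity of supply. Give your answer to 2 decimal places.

ΔQ = 5343 − 3973 = 1370; ΔP = 34.4 − 31 = 3.4.
Midpoints: P̄ = 32.70, Q̄ = 4658.0.
ε_s = (ΔQ/ΔP)(P̄/Q̄) = (1370/3.4)(32.70/4658.0).

2.83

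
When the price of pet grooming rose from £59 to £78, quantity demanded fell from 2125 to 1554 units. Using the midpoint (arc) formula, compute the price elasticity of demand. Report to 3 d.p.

ΔQ = 1554 − 2125 = -571; ΔP = 78 − 59 = 19.
Midpoints: P̄ = 68.50, Q̄ = 1839.5.
ε = (ΔQ/ΔP)(P̄/Q̄) = (-571/19)(68.50/1839.5).

-1.119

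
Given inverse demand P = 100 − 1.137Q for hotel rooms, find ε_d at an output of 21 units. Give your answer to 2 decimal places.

-3.19

At Q = 21, P = 100 − 1.137(21) = 76.12.
dP/dQ = −1.137, so dQ/dP = 1/(−1.137) = -0.880.
ε = (dQ/dP)(P/Q) = (-0.880)(76.12/21).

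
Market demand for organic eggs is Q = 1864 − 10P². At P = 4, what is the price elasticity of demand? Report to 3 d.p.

At P = 4, Q = 1704.
dQ/dP = −20P = -80.
ε = (dQ/dP)(P/Q) = (-80)(4/1704).
|ε| < 1, so demand is inelastic at this price.

-0.188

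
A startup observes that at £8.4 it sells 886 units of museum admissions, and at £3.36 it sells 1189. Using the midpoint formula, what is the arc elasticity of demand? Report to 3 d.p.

-0.341

ΔQ = 1189 − 886 = 303; ΔP = 3.36 − 8.4 = -5.04.
Midpoints: P̄ = 5.88, Q̄ = 1037.5.
ε = (ΔQ/ΔP)(P̄/Q̄) = (303/-5.04)(5.88/1037.5).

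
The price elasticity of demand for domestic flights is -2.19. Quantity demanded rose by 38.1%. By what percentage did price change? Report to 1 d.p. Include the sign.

-17.4%

%ΔP ≈ %ΔQ / ε = (38.1%)/(-2.19) = -17.40%.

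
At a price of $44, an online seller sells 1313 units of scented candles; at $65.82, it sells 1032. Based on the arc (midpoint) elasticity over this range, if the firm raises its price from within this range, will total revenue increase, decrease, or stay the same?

increase

Arc ε = (-281/21.82)(54.91/1172.5) ≈ -0.603.
|ε| = 0.60 < 1, so demand is inelastic. A price rise therefore raises total revenue.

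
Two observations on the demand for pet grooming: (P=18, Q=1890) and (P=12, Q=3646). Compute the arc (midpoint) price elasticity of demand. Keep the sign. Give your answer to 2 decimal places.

-1.59

ΔQ = 3646 − 1890 = 1756; ΔP = 12 − 18 = -6.
Midpoints: P̄ = 15.00, Q̄ = 2768.0.
ε = (ΔQ/ΔP)(P̄/Q̄) = (1756/-6)(15.00/2768.0).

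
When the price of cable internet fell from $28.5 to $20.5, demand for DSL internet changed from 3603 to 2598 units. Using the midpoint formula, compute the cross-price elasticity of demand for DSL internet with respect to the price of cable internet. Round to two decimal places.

ΔQ_x = 2598 − 3603 = -1005; ΔP_y = 20.5 − 28.5 = -8.
Midpoints: P̄_y = 24.50, Q̄_x = 3100.5.
ε_xy = (ΔQ_x/ΔP_y)(P̄_y/Q̄_x) = (-1005/-8)(24.50/3100.5).

0.99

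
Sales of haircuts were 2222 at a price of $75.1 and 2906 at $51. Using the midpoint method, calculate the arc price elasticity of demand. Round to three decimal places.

ΔQ = 2906 − 2222 = 684; ΔP = 51 − 75.1 = -24.1.
Midpoints: P̄ = 63.05, Q̄ = 2564.0.
ε = (ΔQ/ΔP)(P̄/Q̄) = (684/-24.1)(63.05/2564.0).

-0.698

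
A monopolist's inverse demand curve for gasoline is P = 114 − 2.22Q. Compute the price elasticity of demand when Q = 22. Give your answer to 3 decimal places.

-1.334

At Q = 22, P = 114 − 2.22(22) = 65.16.
dP/dQ = −2.22, so dQ/dP = 1/(−2.22) = -0.450.
ε = (dQ/dP)(P/Q) = (-0.450)(65.16/22).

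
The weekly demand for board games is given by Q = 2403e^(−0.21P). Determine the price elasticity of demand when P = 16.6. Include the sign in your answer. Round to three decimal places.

-3.486

At P = 16.6, Q = 73.587.
dQ/dP = −0.21·2403e^(−0.21P) = −0.21Q = -15.453.
ε = (dQ/dP)(P/Q) = (-15.453)(16.6/73.587).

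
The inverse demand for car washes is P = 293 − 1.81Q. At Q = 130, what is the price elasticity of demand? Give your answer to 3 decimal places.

At Q = 130, P = 293 − 1.81(130) = 57.70.
dP/dQ = −1.81, so dQ/dP = 1/(−1.81) = -0.552.
ε = (dQ/dP)(P/Q) = (-0.552)(57.70/130).

-0.245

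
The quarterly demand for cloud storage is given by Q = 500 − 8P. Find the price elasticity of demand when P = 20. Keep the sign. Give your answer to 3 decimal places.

-0.471

At P = 20, Q = 340.
dQ/dP = −8.
ε = (dQ/dP)(P/Q) = (-8)(20/340).
|ε| < 1, so demand is inelastic at this price.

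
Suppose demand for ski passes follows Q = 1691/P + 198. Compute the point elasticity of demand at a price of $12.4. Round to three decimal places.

At P = 12.4, Q = 334.371.
dQ/dP = −1691/P² = -10.998.
ε = (dQ/dP)(P/Q) = (-10.998)(12.4/334.371).

-0.408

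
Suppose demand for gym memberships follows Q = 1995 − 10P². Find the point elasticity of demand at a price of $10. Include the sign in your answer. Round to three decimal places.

At P = 10, Q = 995.
dQ/dP = −20P = -200.
ε = (dQ/dP)(P/Q) = (-200)(10/995).
|ε| > 1, so demand is elastic at this price.

-2.010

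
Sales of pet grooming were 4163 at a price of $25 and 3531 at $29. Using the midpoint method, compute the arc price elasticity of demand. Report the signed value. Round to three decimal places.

ΔQ = 3531 − 4163 = -632; ΔP = 29 − 25 = 4.
Midpoints: P̄ = 27.00, Q̄ = 3847.0.
ε = (ΔQ/ΔP)(P̄/Q̄) = (-632/4)(27.00/3847.0).

-1.109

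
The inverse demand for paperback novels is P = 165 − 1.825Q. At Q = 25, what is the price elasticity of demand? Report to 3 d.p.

-2.616

At Q = 25, P = 165 − 1.825(25) = 119.38.
dP/dQ = −1.825, so dQ/dP = 1/(−1.825) = -0.548.
ε = (dQ/dP)(P/Q) = (-0.548)(119.38/25).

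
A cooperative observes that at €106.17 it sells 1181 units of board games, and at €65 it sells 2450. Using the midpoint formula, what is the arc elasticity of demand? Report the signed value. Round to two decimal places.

ΔQ = 2450 − 1181 = 1269; ΔP = 65 − 106.17 = -41.17.
Midpoints: P̄ = 85.59, Q̄ = 1815.5.
ε = (ΔQ/ΔP)(P̄/Q̄) = (1269/-41.17)(85.59/1815.5).

-1.45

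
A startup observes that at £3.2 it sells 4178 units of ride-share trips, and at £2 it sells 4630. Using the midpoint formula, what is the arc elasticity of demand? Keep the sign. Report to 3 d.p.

-0.222

ΔQ = 4630 − 4178 = 452; ΔP = 2 − 3.2 = -1.2.
Midpoints: P̄ = 2.60, Q̄ = 4404.0.
ε = (ΔQ/ΔP)(P̄/Q̄) = (452/-1.2)(2.60/4404.0).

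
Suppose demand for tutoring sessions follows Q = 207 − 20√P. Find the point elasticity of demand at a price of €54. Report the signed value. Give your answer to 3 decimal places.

At P = 54, Q = 60.031.
dQ/dP = −20/(2√P) = -1.361.
ε = (dQ/dP)(P/Q) = (-1.361)(54/60.031).

-1.224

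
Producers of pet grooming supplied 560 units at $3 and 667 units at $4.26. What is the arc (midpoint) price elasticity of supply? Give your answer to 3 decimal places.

ΔQ = 667 − 560 = 107; ΔP = 4.26 − 3 = 1.26.
Midpoints: P̄ = 3.63, Q̄ = 613.5.
ε_s = (ΔQ/ΔP)(P̄/Q̄) = (107/1.26)(3.63/613.5).

0.502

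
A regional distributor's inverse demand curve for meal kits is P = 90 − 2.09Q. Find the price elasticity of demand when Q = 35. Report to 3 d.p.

-0.230

At Q = 35, P = 90 − 2.09(35) = 16.85.
dP/dQ = −2.09, so dQ/dP = 1/(−2.09) = -0.478.
ε = (dQ/dP)(P/Q) = (-0.478)(16.85/35).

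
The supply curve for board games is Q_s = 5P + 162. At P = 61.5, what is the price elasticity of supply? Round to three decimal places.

0.655

At P = 61.5, Q_s = 469.50.
dQ_s/dP = 5.
ε_s = (dQ_s/dP)(P/Q_s) = (5)(61.5/469.50).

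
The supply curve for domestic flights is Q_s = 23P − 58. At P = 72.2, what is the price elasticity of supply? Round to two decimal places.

At P = 72.2, Q_s = 1602.60.
dQ_s/dP = 23.
ε_s = (dQ_s/dP)(P/Q_s) = (23)(72.2/1602.60).

1.04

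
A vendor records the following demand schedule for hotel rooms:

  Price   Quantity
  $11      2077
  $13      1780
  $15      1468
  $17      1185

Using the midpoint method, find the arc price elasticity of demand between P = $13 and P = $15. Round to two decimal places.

-1.34

At P = 13, Q = 1780; at P = 15, Q = 1468.
ΔQ = -312, ΔP = 2. Midpoints: P̄ = 14.00, Q̄ = 1624.0.
ε = (ΔQ/ΔP)(P̄/Q̄) = (-312/2)(14.00/1624.0).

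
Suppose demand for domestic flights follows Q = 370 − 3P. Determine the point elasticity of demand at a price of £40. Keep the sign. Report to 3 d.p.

At P = 40, Q = 250.
dQ/dP = −3.
ε = (dQ/dP)(P/Q) = (-3)(40/250).
|ε| < 1, so demand is inelastic at this price.

-0.480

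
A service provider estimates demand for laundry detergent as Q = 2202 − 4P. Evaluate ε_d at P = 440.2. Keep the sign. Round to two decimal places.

-3.99

At P = 440.2, Q = 441.200.
dQ/dP = −4.
ε = (dQ/dP)(P/Q) = (-4)(440.2/441.200).
|ε| > 1, so demand is elastic at this price.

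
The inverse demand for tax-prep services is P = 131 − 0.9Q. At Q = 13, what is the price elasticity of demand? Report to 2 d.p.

-10.20

At Q = 13, P = 131 − 0.9(13) = 119.30.
dP/dQ = −0.9, so dQ/dP = 1/(−0.9) = -1.111.
ε = (dQ/dP)(P/Q) = (-1.111)(119.30/13).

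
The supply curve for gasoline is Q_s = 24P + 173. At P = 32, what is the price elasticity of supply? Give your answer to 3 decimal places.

At P = 32, Q_s = 941.
dQ_s/dP = 24.
ε_s = (dQ_s/dP)(P/Q_s) = (24)(32/941).

0.816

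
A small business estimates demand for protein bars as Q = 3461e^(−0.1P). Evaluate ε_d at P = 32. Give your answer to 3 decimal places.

At P = 32, Q = 141.078.
dQ/dP = −0.1·3461e^(−0.1P) = −0.1Q = -14.108.
ε = (dQ/dP)(P/Q) = (-14.108)(32/141.078).
|ε| > 1, so demand is elastic at this price.

-3.200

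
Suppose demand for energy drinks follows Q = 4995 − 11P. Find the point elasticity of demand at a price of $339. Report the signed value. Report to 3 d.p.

At P = 339, Q = 1266.
dQ/dP = −11.
ε = (dQ/dP)(P/Q) = (-11)(339/1266).

-2.945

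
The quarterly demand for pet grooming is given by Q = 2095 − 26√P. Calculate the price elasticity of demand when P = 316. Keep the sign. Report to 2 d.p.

-0.14

At P = 316, Q = 1632.814.
dQ/dP = −26/(2√P) = -0.731.
ε = (dQ/dP)(P/Q) = (-0.731)(316/1632.814).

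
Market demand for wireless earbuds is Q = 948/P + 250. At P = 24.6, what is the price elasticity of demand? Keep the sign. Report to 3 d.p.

At P = 24.6, Q = 288.537.
dQ/dP = −948/P² = -1.567.
ε = (dQ/dP)(P/Q) = (-1.567)(24.6/288.537).

-0.134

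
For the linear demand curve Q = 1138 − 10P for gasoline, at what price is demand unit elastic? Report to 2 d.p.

56.90

For linear demand Q = a − bP, ε = −bP/(a − bP). |ε| = 1 when bP = a − bP, i.e. P = a/(2b).
P = 1138/(2·10) = 1138/20 = 56.9000.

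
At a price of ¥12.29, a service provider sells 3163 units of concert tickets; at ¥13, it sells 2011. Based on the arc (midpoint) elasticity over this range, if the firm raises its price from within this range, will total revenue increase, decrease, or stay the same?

decrease

Arc ε = (-1152/0.71)(12.64/2587.0) ≈ -7.931.
|ε| = 7.93 > 1, so demand is elastic. A price rise therefore reduces total revenue.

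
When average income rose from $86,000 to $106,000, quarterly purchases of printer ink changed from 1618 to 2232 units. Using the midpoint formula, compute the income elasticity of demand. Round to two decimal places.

1.53

ΔQ = 614, ΔI = 20000. Midpoints: Ī = 96,000, Q̄ = 1925.0.
ε_I = (ΔQ/ΔI)(Ī/Q̄) = (614/20000)(96000/1925.0).
ε_I > 0, so the good is normal.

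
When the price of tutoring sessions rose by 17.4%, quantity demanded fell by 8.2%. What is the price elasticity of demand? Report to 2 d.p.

-0.47

ε = %ΔQ / %ΔP = (-8.2)/(17.4) = -0.471.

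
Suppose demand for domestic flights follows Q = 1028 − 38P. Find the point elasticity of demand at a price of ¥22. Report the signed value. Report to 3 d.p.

-4.354

At P = 22, Q = 192.
dQ/dP = −38.
ε = (dQ/dP)(P/Q) = (-38)(22/192).
|ε| > 1, so demand is elastic at this price.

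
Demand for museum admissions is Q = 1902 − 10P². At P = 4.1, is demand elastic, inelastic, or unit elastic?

Q = 1733.900, dQ/dP = -82.
ε = (dQ/dP)(P/Q) ≈ -0.194.
|ε| = 0.19 < 1.

inelastic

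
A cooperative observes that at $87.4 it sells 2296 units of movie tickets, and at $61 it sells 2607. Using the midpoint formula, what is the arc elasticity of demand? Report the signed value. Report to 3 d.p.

ΔQ = 2607 − 2296 = 311; ΔP = 61 − 87.4 = -26.4.
Midpoints: P̄ = 74.20, Q̄ = 2451.5.
ε = (ΔQ/ΔP)(P̄/Q̄) = (311/-26.4)(74.20/2451.5).

-0.357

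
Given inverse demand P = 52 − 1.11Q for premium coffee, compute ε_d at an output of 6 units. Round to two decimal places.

-6.81

At Q = 6, P = 52 − 1.11(6) = 45.34.
dP/dQ = −1.11, so dQ/dP = 1/(−1.11) = -0.901.
ε = (dQ/dP)(P/Q) = (-0.901)(45.34/6).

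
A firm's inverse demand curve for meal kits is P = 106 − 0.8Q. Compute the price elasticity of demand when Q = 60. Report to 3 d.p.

At Q = 60, P = 106 − 0.8(60) = 58.00.
dP/dQ = −0.8, so dQ/dP = 1/(−0.8) = -1.250.
ε = (dQ/dP)(P/Q) = (-1.250)(58.00/60).

-1.208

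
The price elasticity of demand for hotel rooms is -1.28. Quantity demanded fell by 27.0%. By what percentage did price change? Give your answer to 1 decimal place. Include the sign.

%ΔP ≈ %ΔQ / ε = (-27.0%)/(-1.28) = 21.09%.

21.1%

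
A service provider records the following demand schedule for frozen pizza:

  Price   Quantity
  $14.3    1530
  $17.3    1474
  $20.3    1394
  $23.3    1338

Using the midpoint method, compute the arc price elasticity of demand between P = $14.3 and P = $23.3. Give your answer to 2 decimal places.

At P = 14.3, Q = 1530; at P = 23.3, Q = 1338.
ΔQ = -192, ΔP = 9.0. Midpoints: P̄ = 18.80, Q̄ = 1434.0.
ε = (ΔQ/ΔP)(P̄/Q̄) = (-192/9.0)(18.80/1434.0).

-0.28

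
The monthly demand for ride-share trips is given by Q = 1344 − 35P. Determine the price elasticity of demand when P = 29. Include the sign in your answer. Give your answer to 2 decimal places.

-3.09

At P = 29, Q = 329.
dQ/dP = −35.
ε = (dQ/dP)(P/Q) = (-35)(29/329).
|ε| > 1, so demand is elastic at this price.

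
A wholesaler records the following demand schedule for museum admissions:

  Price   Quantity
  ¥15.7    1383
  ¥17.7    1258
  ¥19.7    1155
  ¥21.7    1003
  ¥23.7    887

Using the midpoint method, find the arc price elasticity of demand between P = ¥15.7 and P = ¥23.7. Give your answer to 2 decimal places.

-1.08

At P = 15.7, Q = 1383; at P = 23.7, Q = 887.
ΔQ = -496, ΔP = 8.0. Midpoints: P̄ = 19.70, Q̄ = 1135.0.
ε = (ΔQ/ΔP)(P̄/Q̄) = (-496/8.0)(19.70/1135.0).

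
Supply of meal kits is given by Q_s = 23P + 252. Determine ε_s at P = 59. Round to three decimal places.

At P = 59, Q_s = 1609.
dQ_s/dP = 23.
ε_s = (dQ_s/dP)(P/Q_s) = (23)(59/1609).

0.843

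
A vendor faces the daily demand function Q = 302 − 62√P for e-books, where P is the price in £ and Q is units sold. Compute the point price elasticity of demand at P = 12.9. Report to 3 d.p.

-1.404

At P = 12.9, Q = 79.317.
dQ/dP = −62/(2√P) = -8.631.
ε = (dQ/dP)(P/Q) = (-8.631)(12.9/79.317).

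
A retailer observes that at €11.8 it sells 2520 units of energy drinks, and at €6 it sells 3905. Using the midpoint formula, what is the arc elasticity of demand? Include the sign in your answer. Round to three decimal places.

ΔQ = 3905 − 2520 = 1385; ΔP = 6 − 11.8 = -5.8.
Midpoints: P̄ = 8.90, Q̄ = 3212.5.
ε = (ΔQ/ΔP)(P̄/Q̄) = (1385/-5.8)(8.90/3212.5).

-0.662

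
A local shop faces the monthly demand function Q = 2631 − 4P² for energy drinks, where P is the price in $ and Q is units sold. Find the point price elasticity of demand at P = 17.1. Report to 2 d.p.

-1.60

At P = 17.1, Q = 1461.360.
dQ/dP = −8P = -136.800.
ε = (dQ/dP)(P/Q) = (-136.800)(17.1/1461.360).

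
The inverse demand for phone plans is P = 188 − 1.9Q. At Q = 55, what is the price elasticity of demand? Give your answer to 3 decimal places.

At Q = 55, P = 188 − 1.9(55) = 83.50.
dP/dQ = −1.9, so dQ/dP = 1/(−1.9) = -0.526.
ε = (dQ/dP)(P/Q) = (-0.526)(83.50/55).

-0.799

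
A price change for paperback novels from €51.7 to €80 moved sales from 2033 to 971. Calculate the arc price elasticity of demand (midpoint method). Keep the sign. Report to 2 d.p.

-1.65

ΔQ = 971 − 2033 = -1062; ΔP = 80 − 51.7 = 28.3.
Midpoints: P̄ = 65.85, Q̄ = 1502.0.
ε = (ΔQ/ΔP)(P̄/Q̄) = (-1062/28.3)(65.85/1502.0).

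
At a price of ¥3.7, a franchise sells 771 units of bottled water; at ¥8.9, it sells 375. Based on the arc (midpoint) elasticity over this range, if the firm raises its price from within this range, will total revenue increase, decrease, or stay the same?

Arc ε = (-396/5.2)(6.30/573.0) ≈ -0.837.
|ε| = 0.84 < 1, so demand is inelastic. A price rise therefore raises total revenue.

increase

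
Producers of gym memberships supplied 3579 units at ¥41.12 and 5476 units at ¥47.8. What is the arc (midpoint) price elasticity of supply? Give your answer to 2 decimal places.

2.79

ΔQ = 5476 − 3579 = 1897; ΔP = 47.8 − 41.12 = 6.68.
Midpoints: P̄ = 44.46, Q̄ = 4527.5.
ε_s = (ΔQ/ΔP)(P̄/Q̄) = (1897/6.68)(44.46/4527.5).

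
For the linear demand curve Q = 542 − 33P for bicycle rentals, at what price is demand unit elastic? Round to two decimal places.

8.21

For linear demand Q = a − bP, ε = −bP/(a − bP). |ε| = 1 when bP = a − bP, i.e. P = a/(2b).
P = 542/(2·33) = 542/66 = 8.2121.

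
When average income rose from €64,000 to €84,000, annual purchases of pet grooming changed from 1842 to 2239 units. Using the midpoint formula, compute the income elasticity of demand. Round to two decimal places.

0.72

ΔQ = 397, ΔI = 20000. Midpoints: Ī = 74,000, Q̄ = 2040.5.
ε_I = (ΔQ/ΔI)(Ī/Q̄) = (397/20000)(74000/2040.5).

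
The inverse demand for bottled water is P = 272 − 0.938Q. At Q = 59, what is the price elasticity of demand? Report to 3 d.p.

At Q = 59, P = 272 − 0.938(59) = 216.66.
dP/dQ = −0.938, so dQ/dP = 1/(−0.938) = -1.066.
ε = (dQ/dP)(P/Q) = (-1.066)(216.66/59).

-3.915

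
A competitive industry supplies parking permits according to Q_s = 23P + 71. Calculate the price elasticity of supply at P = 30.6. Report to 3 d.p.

At P = 30.6, Q_s = 774.80.
dQ_s/dP = 23.
ε_s = (dQ_s/dP)(P/Q_s) = (23)(30.6/774.80).

0.908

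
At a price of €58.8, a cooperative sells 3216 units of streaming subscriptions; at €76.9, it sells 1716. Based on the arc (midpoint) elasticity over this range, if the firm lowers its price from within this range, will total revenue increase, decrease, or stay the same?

Arc ε = (-1500/18.1)(67.85/2466.0) ≈ -2.280.
|ε| = 2.28 > 1, so demand is elastic. A price cut therefore raises total revenue.

increase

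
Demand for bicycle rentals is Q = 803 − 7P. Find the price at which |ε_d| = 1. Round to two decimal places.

57.36

For linear demand Q = a − bP, ε = −bP/(a − bP). |ε| = 1 when bP = a − bP, i.e. P = a/(2b).
P = 803/(2·7) = 803/14 = 57.3571.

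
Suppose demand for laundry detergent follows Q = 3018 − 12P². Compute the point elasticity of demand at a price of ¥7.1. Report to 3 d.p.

-0.501

At P = 7.1, Q = 2413.080.
dQ/dP = −24P = -170.400.
ε = (dQ/dP)(P/Q) = (-170.400)(7.1/2413.080).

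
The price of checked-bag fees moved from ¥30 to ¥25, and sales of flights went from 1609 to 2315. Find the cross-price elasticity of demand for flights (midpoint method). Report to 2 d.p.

-1.98

ΔQ_x = 2315 − 1609 = 706; ΔP_y = 25 − 30 = -5.
Midpoints: P̄_y = 27.50, Q̄_x = 1962.0.
ε_xy = (ΔQ_x/ΔP_y)(P̄_y/Q̄_x) = (706/-5)(27.50/1962.0).
ε_xy < 0, so the goods are complements.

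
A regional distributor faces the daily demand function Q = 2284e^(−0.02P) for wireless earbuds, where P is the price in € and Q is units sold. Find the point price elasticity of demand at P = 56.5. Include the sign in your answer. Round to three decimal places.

At P = 56.5, Q = 737.808.
dQ/dP = −0.02·2284e^(−0.02P) = −0.02Q = -14.756.
ε = (dQ/dP)(P/Q) = (-14.756)(56.5/737.808).

-1.130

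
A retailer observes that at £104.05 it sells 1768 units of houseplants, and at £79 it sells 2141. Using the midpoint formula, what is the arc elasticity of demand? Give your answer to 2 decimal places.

ΔQ = 2141 − 1768 = 373; ΔP = 79 − 104.05 = -25.05.
Midpoints: P̄ = 91.53, Q̄ = 1954.5.
ε = (ΔQ/ΔP)(P̄/Q̄) = (373/-25.05)(91.53/1954.5).

-0.70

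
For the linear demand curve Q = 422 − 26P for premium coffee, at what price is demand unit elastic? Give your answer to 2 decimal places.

8.12

For linear demand Q = a − bP, ε = −bP/(a − bP). |ε| = 1 when bP = a − bP, i.e. P = a/(2b).
P = 422/(2·26) = 422/52 = 8.1154.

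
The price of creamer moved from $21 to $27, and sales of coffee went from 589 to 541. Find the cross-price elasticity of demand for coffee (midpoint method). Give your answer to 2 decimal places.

-0.34

ΔQ_x = 541 − 589 = -48; ΔP_y = 27 − 21 = 6.
Midpoints: P̄_y = 24.00, Q̄_x = 565.0.
ε_xy = (ΔQ_x/ΔP_y)(P̄_y/Q̄_x) = (-48/6)(24.00/565.0).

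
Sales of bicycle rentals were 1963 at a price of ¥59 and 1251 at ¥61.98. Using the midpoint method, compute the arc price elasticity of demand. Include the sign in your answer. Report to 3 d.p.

-8.994

ΔQ = 1251 − 1963 = -712; ΔP = 61.98 − 59 = 2.98.
Midpoints: P̄ = 60.49, Q̄ = 1607.0.
ε = (ΔQ/ΔP)(P̄/Q̄) = (-712/2.98)(60.49/1607.0).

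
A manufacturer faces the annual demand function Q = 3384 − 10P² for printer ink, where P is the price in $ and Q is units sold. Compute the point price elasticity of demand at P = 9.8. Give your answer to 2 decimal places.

-0.79

At P = 9.8, Q = 2423.600.
dQ/dP = −20P = -196.
ε = (dQ/dP)(P/Q) = (-196)(9.8/2423.600).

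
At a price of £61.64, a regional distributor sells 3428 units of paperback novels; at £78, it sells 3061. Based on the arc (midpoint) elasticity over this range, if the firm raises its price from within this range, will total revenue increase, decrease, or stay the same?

increase

Arc ε = (-367/16.36)(69.82/3244.5) ≈ -0.483.
|ε| = 0.48 < 1, so demand is inelastic. A price rise therefore raises total revenue.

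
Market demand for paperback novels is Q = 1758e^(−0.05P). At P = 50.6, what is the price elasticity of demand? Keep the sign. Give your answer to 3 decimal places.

-2.530

At P = 50.6, Q = 140.041.
dQ/dP = −0.05·1758e^(−0.05P) = −0.05Q = -7.002.
ε = (dQ/dP)(P/Q) = (-7.002)(50.6/140.041).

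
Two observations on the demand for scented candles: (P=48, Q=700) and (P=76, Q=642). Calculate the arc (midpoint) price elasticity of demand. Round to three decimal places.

ΔQ = 642 − 700 = -58; ΔP = 76 − 48 = 28.
Midpoints: P̄ = 62.00, Q̄ = 671.0.
ε = (ΔQ/ΔP)(P̄/Q̄) = (-58/28)(62.00/671.0).

-0.191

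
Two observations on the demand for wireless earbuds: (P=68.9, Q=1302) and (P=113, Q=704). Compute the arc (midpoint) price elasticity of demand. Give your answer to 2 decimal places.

ΔQ = 704 − 1302 = -598; ΔP = 113 − 68.9 = 44.1.
Midpoints: P̄ = 90.95, Q̄ = 1003.0.
ε = (ΔQ/ΔP)(P̄/Q̄) = (-598/44.1)(90.95/1003.0).

-1.23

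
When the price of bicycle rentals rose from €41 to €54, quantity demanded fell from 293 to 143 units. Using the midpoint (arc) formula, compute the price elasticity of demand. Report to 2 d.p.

-2.51

ΔQ = 143 − 293 = -150; ΔP = 54 − 41 = 13.
Midpoints: P̄ = 47.50, Q̄ = 218.0.
ε = (ΔQ/ΔP)(P̄/Q̄) = (-150/13)(47.50/218.0).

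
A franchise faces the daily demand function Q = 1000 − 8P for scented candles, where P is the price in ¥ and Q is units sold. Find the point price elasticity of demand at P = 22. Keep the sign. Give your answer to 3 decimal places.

-0.214

At P = 22, Q = 824.
dQ/dP = −8.
ε = (dQ/dP)(P/Q) = (-8)(22/824).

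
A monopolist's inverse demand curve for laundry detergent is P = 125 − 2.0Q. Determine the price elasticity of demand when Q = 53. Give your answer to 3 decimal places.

At Q = 53, P = 125 − 2.0(53) = 19.00.
dP/dQ = −2.0, so dQ/dP = 1/(−2.0) = -0.500.
ε = (dQ/dP)(P/Q) = (-0.500)(19.00/53).

-0.179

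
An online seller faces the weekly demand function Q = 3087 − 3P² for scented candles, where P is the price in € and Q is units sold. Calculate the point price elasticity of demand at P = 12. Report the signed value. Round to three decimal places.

-0.325

At P = 12, Q = 2655.
dQ/dP = −6P = -72.
ε = (dQ/dP)(P/Q) = (-72)(12/2655).
|ε| < 1, so demand is inelastic at this price.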